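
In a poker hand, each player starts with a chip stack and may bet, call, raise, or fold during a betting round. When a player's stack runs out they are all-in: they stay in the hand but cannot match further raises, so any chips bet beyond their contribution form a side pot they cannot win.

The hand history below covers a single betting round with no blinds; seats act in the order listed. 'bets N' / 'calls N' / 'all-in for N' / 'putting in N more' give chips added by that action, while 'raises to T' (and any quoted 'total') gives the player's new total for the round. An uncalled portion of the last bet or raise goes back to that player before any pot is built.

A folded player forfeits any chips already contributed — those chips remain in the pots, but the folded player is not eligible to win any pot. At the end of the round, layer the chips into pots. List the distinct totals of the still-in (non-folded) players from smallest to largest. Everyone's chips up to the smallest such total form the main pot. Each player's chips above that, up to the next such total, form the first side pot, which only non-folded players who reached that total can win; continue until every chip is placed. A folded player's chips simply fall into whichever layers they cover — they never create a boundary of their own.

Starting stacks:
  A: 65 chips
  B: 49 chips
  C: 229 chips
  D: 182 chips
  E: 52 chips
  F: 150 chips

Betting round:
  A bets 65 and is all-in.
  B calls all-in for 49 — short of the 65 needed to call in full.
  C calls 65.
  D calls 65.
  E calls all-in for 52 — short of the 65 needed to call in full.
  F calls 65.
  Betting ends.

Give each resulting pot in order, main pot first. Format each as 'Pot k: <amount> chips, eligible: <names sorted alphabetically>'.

Pot 1: 294 chips, eligible: A, B, C, D, E, F
Pot 2: 15 chips, eligible: A, C, D, E, F
Pot 3: 52 chips, eligible: A, C, D, F

Derivation:
Contributions: A=65, B=49, C=65, D=65, E=52, F=65
Pot levels (distinct totals of non-folded players): 49, 52, 65
Layer 1-49: 49 each from A, B, C, D, E, F = 49*6 = 294 chips; eligible A, B, C, D, E, F
Layer 50-52: 3 each from A, C, D, E, F = 3*5 = 15 chips; eligible A, C, D, E, F
Layer 53-65: 13 each from A, C, D, F = 13*4 = 52 chips; eligible A, C, D, F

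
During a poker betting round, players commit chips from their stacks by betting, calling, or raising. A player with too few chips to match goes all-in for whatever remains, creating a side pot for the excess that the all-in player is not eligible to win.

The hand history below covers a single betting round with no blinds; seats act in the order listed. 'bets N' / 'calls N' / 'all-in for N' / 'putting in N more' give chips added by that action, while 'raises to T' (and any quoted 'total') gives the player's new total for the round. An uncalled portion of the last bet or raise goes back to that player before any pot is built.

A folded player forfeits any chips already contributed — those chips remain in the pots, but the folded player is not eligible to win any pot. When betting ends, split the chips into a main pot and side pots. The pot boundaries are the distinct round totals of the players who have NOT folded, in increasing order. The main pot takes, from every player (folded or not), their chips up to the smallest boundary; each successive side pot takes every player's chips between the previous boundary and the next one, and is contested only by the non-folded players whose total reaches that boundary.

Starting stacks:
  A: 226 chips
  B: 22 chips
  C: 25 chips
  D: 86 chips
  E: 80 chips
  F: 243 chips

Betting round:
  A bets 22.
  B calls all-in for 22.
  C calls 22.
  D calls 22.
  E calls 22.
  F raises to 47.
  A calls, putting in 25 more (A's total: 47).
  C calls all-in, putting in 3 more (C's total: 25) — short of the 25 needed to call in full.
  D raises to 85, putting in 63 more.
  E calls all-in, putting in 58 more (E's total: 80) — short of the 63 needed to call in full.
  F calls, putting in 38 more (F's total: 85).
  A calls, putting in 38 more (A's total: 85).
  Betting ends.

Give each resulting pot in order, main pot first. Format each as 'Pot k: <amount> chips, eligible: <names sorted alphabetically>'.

Contributions: A=85, B=22, C=25, D=85, E=80, F=85
Pot levels (distinct totals of non-folded players): 22, 25, 80, 85
Layer 1-22: 22 each from A, B, C, D, E, F = 22*6 = 132 chips; eligible A, B, C, D, E, F
Layer 23-25: 3 each from A, C, D, E, F = 3*5 = 15 chips; eligible A, C, D, E, F
Layer 26-80: 55 each from A, D, E, F = 55*4 = 220 chips; eligible A, D, E, F
Layer 81-85: 5 each from A, D, F = 5*3 = 15 chips; eligible A, D, F

Pot 1: 132 chips, eligible: A, B, C, D, E, F
Pot 2: 15 chips, eligible: A, C, D, E, F
Pot 3: 220 chips, eligible: A, D, E, F
Pot 4: 15 chips, eligible: A, D, F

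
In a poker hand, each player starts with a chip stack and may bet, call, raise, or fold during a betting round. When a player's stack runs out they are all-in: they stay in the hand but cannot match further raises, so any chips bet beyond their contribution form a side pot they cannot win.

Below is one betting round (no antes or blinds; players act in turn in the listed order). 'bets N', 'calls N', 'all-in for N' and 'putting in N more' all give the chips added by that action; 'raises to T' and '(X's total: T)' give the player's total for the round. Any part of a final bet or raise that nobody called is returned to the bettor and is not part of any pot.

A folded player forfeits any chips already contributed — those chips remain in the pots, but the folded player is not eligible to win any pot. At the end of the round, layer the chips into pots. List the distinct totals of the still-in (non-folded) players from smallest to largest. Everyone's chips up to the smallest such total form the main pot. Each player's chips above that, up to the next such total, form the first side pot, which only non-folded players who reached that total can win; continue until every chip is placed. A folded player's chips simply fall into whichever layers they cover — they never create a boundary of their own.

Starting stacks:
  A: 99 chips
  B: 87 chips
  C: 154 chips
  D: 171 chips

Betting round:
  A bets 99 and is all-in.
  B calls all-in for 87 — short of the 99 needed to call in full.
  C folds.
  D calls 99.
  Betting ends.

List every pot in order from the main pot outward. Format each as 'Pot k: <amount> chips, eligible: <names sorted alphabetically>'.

Pot 1: 261 chips, eligible: A, B, D
Pot 2: 24 chips, eligible: A, D

Derivation:
Contributions: A=99, B=87, D=99
Folded: C
Pot levels (distinct totals of non-folded players): 87, 99
Layer 1-87: 87 each from A, B, D = 87*3 = 261 chips; eligible A, B, D
Layer 88-99: 12 each from A, D = 12*2 = 24 chips; eligible A, D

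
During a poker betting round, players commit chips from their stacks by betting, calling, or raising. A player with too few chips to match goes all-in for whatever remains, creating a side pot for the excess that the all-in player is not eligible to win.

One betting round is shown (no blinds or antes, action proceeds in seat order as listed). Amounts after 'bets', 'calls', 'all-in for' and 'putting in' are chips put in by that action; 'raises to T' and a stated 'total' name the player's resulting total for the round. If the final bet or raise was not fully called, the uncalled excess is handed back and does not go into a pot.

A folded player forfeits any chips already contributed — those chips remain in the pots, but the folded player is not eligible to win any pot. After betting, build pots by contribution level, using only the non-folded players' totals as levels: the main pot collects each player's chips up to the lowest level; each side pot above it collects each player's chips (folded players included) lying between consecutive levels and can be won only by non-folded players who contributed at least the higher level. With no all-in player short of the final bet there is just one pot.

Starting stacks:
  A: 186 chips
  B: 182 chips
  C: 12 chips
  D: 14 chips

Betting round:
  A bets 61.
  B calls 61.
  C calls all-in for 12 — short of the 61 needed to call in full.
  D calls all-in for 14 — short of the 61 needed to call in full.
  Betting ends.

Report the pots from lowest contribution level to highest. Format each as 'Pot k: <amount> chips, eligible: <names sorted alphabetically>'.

Contributions: A=61, B=61, C=12, D=14
Pot levels (distinct totals of non-folded players): 12, 14, 61
Layer 1-12: 12 each from A, B, C, D = 12*4 = 48 chips; eligible A, B, C, D
Layer 13-14: 2 each from A, B, D = 2*3 = 6 chips; eligible A, B, D
Layer 15-61: 47 each from A, B = 47*2 = 94 chips; eligible A, B

Pot 1: 48 chips, eligible: A, B, C, D
Pot 2: 6 chips, eligible: A, B, D
Pot 3: 94 chips, eligible: A, B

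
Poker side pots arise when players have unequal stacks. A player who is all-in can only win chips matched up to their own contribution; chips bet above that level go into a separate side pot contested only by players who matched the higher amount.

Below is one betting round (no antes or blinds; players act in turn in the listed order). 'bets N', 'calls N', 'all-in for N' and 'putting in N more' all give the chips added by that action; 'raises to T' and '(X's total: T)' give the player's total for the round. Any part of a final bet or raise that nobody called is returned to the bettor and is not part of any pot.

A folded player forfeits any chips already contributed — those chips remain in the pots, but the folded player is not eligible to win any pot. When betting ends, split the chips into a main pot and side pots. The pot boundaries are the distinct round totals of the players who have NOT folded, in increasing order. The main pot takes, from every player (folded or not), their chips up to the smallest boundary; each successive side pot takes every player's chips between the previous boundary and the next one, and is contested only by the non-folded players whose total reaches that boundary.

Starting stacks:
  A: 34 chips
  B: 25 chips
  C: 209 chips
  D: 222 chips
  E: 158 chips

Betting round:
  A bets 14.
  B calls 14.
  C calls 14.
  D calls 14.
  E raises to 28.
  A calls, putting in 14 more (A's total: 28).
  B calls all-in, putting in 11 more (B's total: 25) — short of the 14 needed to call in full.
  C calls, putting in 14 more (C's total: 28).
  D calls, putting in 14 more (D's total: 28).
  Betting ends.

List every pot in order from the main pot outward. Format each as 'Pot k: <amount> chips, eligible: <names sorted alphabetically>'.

Pot 1: 125 chips, eligible: A, B, C, D, E
Pot 2: 12 chips, eligible: A, C, D, E

Derivation:
Contributions: A=28, B=25, C=28, D=28, E=28
Pot levels (distinct totals of non-folded players): 25, 28
Layer 1-25: 25 each from A, B, C, D, E = 25*5 = 125 chips; eligible A, B, C, D, E
Layer 26-28: 3 each from A, C, D, E = 3*4 = 12 chips; eligible A, C, D, E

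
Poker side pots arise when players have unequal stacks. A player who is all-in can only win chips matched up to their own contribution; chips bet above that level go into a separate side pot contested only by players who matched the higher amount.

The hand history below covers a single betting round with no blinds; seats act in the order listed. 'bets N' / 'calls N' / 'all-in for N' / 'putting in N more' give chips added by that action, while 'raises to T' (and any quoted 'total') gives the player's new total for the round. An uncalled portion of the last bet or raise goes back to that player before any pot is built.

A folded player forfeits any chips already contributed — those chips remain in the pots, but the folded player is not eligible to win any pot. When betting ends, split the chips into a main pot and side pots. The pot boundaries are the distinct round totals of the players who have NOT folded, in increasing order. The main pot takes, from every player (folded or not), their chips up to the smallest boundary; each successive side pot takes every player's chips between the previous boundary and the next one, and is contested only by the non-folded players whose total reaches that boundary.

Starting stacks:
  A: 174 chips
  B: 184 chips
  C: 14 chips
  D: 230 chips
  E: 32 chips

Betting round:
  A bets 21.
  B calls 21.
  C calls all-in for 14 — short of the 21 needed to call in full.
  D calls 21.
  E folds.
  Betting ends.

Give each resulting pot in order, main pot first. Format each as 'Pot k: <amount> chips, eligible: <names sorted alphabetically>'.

Contributions: A=21, B=21, C=14, D=21
Folded: E
Pot levels (distinct totals of non-folded players): 14, 21
Layer 1-14: 14 each from A, B, C, D = 14*4 = 56 chips; eligible A, B, C, D
Layer 15-21: 7 each from A, B, D = 7*3 = 21 chips; eligible A, B, D

Pot 1: 56 chips, eligible: A, B, C, D
Pot 2: 21 chips, eligible: A, B, D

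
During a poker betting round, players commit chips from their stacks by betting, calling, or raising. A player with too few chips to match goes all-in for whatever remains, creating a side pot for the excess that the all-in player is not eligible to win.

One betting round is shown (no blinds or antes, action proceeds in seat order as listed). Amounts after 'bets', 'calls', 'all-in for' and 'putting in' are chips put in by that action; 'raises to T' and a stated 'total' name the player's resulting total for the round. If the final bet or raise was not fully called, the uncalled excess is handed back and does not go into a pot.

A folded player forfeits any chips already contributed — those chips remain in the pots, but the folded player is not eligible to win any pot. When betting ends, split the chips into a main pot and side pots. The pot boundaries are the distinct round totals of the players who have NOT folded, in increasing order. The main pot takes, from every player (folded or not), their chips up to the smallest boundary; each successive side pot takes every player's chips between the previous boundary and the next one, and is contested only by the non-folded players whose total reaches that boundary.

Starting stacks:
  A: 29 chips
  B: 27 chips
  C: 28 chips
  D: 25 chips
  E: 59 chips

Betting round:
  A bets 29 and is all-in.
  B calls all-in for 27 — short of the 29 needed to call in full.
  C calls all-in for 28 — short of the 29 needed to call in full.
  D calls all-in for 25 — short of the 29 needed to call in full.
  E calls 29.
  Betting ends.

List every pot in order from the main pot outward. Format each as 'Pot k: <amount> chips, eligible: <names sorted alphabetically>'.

Contributions: A=29, B=27, C=28, D=25, E=29
Pot levels (distinct totals of non-folded players): 25, 27, 28, 29
Layer 1-25: 25 each from A, B, C, D, E = 25*5 = 125 chips; eligible A, B, C, D, E
Layer 26-27: 2 each from A, B, C, E = 2*4 = 8 chips; eligible A, B, C, E
Layer 28-28: 1 each from A, C, E = 1*3 = 3 chips; eligible A, C, E
Layer 29-29: 1 each from A, E = 1*2 = 2 chips; eligible A, E

Pot 1: 125 chips, eligible: A, B, C, D, E
Pot 2: 8 chips, eligible: A, B, C, E
Pot 3: 3 chips, eligible: A, C, E
Pot 4: 2 chips, eligible: A, E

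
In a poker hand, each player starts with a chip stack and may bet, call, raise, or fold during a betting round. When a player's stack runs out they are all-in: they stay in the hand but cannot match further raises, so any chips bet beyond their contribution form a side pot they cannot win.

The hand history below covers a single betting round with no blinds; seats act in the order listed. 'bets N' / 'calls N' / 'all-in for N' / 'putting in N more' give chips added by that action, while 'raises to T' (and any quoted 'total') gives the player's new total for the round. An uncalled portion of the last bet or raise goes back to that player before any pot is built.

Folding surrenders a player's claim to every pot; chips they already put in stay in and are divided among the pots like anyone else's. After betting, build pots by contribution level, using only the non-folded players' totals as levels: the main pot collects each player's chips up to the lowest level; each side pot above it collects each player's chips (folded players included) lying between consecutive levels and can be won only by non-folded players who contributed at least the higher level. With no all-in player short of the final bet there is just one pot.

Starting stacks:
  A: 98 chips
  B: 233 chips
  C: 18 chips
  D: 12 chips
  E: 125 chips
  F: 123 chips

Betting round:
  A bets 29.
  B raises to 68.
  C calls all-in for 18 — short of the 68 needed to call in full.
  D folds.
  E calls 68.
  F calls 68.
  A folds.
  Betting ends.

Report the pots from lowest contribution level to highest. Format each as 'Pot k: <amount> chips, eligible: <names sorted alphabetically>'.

Contributions: A=29, B=68, C=18, E=68, F=68
Folded: A, D
Pot levels (distinct totals of non-folded players): 18, 68
Layer 1-18: 18 each from A, B, C, E, F = 18*5 = 90 chips; eligible B, C, E, F
Layer 19-68: A 11 + B 50 + E 50 + F 50 = 161 chips; eligible B, E, F

Pot 1: 90 chips, eligible: B, C, E, F
Pot 2: 161 chips, eligible: B, E, F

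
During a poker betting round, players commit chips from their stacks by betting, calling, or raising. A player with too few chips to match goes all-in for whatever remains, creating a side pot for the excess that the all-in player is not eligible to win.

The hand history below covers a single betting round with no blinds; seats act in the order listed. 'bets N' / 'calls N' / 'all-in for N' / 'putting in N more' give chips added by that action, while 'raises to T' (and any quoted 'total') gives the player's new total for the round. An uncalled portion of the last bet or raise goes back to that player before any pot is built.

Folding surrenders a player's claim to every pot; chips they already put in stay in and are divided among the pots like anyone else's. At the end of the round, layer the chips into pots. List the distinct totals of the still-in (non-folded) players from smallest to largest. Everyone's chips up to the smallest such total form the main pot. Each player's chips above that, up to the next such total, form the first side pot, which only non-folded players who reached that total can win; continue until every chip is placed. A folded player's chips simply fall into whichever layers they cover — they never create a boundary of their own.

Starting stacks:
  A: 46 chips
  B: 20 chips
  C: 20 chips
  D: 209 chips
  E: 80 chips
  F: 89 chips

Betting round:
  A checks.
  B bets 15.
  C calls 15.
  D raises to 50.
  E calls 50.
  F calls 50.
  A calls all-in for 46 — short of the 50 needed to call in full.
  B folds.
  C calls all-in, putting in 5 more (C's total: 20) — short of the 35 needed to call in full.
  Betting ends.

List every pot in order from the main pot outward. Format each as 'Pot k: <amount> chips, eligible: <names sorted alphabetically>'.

Pot 1: 115 chips, eligible: A, C, D, E, F
Pot 2: 104 chips, eligible: A, D, E, F
Pot 3: 12 chips, eligible: D, E, F

Derivation:
Contributions: A=46, B=15, C=20, D=50, E=50, F=50
Folded: B
Pot levels (distinct totals of non-folded players): 20, 46, 50
Layer 1-20: A 20 + B 15 + C 20 + D 20 + E 20 + F 20 = 115 chips; eligible A, C, D, E, F
Layer 21-46: 26 each from A, D, E, F = 26*4 = 104 chips; eligible A, D, E, F
Layer 47-50: 4 each from D, E, F = 4*3 = 12 chips; eligible D, E, F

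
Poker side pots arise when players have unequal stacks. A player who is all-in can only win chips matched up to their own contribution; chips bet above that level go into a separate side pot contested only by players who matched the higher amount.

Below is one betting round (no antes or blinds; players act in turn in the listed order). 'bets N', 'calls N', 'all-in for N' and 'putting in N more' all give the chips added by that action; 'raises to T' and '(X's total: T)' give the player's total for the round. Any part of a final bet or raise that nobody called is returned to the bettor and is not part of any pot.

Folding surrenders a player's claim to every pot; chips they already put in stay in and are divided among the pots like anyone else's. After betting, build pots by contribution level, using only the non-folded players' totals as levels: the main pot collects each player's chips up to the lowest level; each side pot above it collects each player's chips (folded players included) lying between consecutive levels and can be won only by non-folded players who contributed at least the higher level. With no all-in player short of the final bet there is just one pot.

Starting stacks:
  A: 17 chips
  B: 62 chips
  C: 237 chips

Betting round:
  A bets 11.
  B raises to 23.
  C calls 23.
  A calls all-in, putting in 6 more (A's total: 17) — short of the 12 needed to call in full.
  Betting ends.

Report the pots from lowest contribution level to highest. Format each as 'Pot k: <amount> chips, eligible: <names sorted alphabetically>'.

Contributions: A=17, B=23, C=23
Pot levels (distinct totals of non-folded players): 17, 23
Layer 1-17: 17 each from A, B, C = 17*3 = 51 chips; eligible A, B, C
Layer 18-23: 6 each from B, C = 6*2 = 12 chips; eligible B, C

Pot 1: 51 chips, eligible: A, B, C
Pot 2: 12 chips, eligible: B, C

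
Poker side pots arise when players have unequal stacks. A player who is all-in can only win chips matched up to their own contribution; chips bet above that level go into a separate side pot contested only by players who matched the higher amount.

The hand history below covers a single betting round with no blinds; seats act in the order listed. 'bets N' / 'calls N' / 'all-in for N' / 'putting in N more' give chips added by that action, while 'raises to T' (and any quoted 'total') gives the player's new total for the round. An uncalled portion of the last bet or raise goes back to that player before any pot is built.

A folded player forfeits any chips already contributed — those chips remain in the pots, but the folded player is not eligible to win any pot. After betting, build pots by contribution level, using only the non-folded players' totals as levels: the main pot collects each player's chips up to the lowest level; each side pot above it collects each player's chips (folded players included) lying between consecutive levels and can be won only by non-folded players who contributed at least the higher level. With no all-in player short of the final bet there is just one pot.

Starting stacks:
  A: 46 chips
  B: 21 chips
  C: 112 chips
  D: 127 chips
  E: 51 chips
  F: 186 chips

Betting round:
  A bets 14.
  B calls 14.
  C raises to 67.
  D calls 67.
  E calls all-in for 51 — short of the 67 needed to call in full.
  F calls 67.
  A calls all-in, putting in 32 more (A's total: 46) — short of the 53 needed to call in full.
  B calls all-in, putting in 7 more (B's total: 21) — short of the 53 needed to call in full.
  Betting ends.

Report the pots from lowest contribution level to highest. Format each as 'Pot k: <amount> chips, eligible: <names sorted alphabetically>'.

Contributions: A=46, B=21, C=67, D=67, E=51, F=67
Pot levels (distinct totals of non-folded players): 21, 46, 51, 67
Layer 1-21: 21 each from A, B, C, D, E, F = 21*6 = 126 chips; eligible A, B, C, D, E, F
Layer 22-46: 25 each from A, C, D, E, F = 25*5 = 125 chips; eligible A, C, D, E, F
Layer 47-51: 5 each from C, D, E, F = 5*4 = 20 chips; eligible C, D, E, F
Layer 52-67: 16 each from C, D, F = 16*3 = 48 chips; eligible C, D, F

Pot 1: 126 chips, eligible: A, B, C, D, E, F
Pot 2: 125 chips, eligible: A, C, D, E, F
Pot 3: 20 chips, eligible: C, D, E, F
Pot 4: 48 chips, eligible: C, D, F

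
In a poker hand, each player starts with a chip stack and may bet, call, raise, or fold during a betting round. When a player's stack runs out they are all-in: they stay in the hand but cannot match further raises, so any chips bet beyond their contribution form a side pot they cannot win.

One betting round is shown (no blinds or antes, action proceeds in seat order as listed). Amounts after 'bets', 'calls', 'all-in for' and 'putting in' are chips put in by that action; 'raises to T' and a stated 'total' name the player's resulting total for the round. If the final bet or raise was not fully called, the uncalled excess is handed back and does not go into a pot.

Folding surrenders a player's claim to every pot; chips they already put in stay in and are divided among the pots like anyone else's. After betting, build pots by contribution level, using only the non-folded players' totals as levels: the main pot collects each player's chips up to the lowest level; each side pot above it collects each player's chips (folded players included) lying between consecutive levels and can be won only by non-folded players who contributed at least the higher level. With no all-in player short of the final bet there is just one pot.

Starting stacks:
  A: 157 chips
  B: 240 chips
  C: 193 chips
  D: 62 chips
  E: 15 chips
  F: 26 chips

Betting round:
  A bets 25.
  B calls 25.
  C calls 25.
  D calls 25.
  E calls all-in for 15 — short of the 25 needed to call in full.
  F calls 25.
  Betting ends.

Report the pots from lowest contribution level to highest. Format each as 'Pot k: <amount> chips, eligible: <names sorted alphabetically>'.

Pot 1: 90 chips, eligible: A, B, C, D, E, F
Pot 2: 50 chips, eligible: A, B, C, D, F

Derivation:
Contributions: A=25, B=25, C=25, D=25, E=15, F=25
Pot levels (distinct totals of non-folded players): 15, 25
Layer 1-15: 15 each from A, B, C, D, E, F = 15*6 = 90 chips; eligible A, B, C, D, E, F
Layer 16-25: 10 each from A, B, C, D, F = 10*5 = 50 chips; eligible A, B, C, D, F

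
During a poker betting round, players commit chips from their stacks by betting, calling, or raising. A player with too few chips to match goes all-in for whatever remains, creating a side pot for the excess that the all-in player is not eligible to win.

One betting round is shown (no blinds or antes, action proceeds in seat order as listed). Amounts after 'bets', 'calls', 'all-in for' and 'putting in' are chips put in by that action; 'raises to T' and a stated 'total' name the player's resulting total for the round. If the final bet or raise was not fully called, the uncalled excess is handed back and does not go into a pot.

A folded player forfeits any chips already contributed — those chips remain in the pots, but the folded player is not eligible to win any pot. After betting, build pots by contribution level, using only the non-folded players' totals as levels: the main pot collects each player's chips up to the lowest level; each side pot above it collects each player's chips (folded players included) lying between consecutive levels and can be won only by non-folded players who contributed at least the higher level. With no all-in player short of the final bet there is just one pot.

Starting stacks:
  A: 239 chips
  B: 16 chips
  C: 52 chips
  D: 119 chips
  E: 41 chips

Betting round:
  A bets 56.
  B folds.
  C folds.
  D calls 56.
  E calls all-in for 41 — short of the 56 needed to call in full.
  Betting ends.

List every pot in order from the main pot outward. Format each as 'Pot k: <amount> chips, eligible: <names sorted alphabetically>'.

Pot 1: 123 chips, eligible: A, D, E
Pot 2: 30 chips, eligible: A, D

Derivation:
Contributions: A=56, D=56, E=41
Folded: B, C
Pot levels (distinct totals of non-folded players): 41, 56
Layer 1-41: 41 each from A, D, E = 41*3 = 123 chips; eligible A, D, E
Layer 42-56: 15 each from A, D = 15*2 = 30 chips; eligible A, D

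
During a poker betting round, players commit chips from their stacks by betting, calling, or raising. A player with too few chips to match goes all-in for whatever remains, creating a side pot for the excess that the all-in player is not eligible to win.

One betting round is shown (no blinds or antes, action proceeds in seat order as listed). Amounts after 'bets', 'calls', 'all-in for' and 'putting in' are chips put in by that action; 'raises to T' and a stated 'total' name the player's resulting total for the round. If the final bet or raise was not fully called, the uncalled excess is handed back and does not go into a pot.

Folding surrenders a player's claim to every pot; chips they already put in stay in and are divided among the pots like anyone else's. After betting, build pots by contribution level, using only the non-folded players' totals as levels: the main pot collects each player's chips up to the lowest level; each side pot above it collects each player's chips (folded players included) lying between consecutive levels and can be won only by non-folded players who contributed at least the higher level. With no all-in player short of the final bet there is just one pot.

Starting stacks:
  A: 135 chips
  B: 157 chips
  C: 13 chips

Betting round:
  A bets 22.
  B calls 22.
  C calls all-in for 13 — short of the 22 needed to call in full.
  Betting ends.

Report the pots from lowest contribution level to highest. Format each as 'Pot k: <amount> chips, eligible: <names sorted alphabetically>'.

Pot 1: 39 chips, eligible: A, B, C
Pot 2: 18 chips, eligible: A, B

Derivation:
Contributions: A=22, B=22, C=13
Pot levels (distinct totals of non-folded players): 13, 22
Layer 1-13: 13 each from A, B, C = 13*3 = 39 chips; eligible A, B, C
Layer 14-22: 9 each from A, B = 9*2 = 18 chips; eligible A, B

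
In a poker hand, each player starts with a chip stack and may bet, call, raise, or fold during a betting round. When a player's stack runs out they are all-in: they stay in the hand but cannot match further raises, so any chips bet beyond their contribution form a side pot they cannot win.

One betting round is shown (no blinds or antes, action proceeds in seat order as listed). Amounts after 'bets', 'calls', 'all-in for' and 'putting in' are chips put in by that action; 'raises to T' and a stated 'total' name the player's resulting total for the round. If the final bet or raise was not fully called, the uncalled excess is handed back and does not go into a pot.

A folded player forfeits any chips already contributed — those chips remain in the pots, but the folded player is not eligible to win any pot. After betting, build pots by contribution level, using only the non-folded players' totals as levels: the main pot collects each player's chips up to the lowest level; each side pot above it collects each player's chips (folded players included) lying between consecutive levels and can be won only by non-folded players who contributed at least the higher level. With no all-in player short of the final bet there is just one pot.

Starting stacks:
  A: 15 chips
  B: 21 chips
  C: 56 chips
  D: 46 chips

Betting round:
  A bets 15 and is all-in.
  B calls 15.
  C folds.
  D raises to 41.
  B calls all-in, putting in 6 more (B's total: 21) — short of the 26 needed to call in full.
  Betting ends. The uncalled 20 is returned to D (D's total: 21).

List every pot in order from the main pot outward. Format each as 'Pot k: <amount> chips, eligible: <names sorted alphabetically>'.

Pot 1: 45 chips, eligible: A, B, D
Pot 2: 12 chips, eligible: B, D

Derivation:
Contributions (after 20 returned to D): A=15, B=21, D=21
Folded: C
Pot levels (distinct totals of non-folded players): 15, 21
Layer 1-15: 15 each from A, B, D = 15*3 = 45 chips; eligible A, B, D
Layer 16-21: 6 each from B, D = 6*2 = 12 chips; eligible B, D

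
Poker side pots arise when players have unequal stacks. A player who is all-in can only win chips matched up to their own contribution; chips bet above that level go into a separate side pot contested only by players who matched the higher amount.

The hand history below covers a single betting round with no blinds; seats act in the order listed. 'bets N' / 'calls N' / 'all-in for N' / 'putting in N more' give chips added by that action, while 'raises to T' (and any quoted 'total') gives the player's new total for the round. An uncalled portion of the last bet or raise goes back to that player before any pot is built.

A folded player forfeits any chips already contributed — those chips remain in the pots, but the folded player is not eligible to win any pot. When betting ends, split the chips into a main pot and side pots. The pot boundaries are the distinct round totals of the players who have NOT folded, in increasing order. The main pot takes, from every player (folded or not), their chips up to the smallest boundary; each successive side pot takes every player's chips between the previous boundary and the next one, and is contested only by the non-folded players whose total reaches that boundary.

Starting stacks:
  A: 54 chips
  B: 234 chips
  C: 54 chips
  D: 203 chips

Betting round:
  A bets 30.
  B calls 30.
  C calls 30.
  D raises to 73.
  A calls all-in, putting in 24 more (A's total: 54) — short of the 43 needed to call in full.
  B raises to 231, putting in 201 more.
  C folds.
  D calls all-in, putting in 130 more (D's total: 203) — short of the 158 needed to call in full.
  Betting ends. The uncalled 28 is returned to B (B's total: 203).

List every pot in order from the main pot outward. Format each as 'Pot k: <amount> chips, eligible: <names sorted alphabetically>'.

Contributions (after 28 returned to B): A=54, B=203, C=30, D=203
Folded: C
Pot levels (distinct totals of non-folded players): 54, 203
Layer 1-54: A 54 + B 54 + C 30 + D 54 = 192 chips; eligible A, B, D
Layer 55-203: 149 each from B, D = 149*2 = 298 chips; eligible B, D

Pot 1: 192 chips, eligible: A, B, D
Pot 2: 298 chips, eligible: B, D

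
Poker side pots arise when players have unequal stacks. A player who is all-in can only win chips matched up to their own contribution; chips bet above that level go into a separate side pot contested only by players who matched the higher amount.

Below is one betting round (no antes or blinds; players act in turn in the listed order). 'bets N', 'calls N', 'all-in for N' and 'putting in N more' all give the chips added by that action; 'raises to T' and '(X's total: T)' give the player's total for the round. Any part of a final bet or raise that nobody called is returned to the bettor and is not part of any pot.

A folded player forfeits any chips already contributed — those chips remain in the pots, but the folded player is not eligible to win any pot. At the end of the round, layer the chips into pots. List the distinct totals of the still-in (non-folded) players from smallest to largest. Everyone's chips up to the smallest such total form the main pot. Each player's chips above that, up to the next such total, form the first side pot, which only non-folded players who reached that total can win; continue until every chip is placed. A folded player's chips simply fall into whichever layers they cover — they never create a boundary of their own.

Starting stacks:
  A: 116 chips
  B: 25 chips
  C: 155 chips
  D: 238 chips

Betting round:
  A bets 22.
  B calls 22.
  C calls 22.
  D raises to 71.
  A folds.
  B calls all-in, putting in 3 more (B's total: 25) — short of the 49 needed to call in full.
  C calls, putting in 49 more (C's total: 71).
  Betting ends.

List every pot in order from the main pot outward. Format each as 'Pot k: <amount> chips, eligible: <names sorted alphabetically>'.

Contributions: A=22, B=25, C=71, D=71
Folded: A
Pot levels (distinct totals of non-folded players): 25, 71
Layer 1-25: A 22 + B 25 + C 25 + D 25 = 97 chips; eligible B, C, D
Layer 26-71: 46 each from C, D = 46*2 = 92 chips; eligible C, D

Pot 1: 97 chips, eligible: B, C, D
Pot 2: 92 chips, eligible: C, D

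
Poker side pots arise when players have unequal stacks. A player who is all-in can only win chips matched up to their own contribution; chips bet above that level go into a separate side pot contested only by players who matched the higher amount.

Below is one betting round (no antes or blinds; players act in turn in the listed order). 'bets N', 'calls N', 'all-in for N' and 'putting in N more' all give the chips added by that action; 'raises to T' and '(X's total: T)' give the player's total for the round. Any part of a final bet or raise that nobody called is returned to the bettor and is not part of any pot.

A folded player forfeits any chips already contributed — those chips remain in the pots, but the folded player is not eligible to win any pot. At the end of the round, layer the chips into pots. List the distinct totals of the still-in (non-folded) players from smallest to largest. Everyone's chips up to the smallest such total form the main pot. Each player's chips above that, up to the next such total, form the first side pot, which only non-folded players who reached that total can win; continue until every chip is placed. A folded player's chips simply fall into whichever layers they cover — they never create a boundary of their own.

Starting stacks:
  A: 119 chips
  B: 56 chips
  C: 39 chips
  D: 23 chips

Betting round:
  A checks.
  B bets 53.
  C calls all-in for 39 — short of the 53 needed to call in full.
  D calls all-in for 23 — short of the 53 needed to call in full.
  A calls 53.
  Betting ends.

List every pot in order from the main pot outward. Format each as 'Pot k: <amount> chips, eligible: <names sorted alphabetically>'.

Pot 1: 92 chips, eligible: A, B, C, D
Pot 2: 48 chips, eligible: A, B, C
Pot 3: 28 chips, eligible: A, B

Derivation:
Contributions: A=53, B=53, C=39, D=23
Pot levels (distinct totals of non-folded players): 23, 39, 53
Layer 1-23: 23 each from A, B, C, D = 23*4 = 92 chips; eligible A, B, C, D
Layer 24-39: 16 each from A, B, C = 16*3 = 48 chips; eligible A, B, C
Layer 40-53: 14 each from A, B = 14*2 = 28 chips; eligible A, B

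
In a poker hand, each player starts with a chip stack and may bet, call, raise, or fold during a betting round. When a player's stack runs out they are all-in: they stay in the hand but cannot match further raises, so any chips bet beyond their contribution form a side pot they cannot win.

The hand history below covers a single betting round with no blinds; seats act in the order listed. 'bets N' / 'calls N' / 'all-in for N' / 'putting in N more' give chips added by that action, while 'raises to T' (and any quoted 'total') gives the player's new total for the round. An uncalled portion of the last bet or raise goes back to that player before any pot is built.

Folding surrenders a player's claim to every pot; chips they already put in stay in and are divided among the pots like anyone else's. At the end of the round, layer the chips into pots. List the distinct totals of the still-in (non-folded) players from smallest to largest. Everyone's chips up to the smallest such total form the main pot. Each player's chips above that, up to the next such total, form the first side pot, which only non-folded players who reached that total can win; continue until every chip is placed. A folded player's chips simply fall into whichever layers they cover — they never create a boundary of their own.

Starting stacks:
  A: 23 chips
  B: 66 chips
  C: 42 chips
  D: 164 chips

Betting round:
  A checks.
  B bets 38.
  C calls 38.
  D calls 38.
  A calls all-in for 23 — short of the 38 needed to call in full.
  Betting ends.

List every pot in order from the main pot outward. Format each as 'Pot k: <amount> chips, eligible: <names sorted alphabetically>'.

Pot 1: 92 chips, eligible: A, B, C, D
Pot 2: 45 chips, eligible: B, C, D

Derivation:
Contributions: A=23, B=38, C=38, D=38
Pot levels (distinct totals of non-folded players): 23, 38
Layer 1-23: 23 each from A, B, C, D = 23*4 = 92 chips; eligible A, B, C, D
Layer 24-38: 15 each from B, C, D = 15*3 = 45 chips; eligible B, C, D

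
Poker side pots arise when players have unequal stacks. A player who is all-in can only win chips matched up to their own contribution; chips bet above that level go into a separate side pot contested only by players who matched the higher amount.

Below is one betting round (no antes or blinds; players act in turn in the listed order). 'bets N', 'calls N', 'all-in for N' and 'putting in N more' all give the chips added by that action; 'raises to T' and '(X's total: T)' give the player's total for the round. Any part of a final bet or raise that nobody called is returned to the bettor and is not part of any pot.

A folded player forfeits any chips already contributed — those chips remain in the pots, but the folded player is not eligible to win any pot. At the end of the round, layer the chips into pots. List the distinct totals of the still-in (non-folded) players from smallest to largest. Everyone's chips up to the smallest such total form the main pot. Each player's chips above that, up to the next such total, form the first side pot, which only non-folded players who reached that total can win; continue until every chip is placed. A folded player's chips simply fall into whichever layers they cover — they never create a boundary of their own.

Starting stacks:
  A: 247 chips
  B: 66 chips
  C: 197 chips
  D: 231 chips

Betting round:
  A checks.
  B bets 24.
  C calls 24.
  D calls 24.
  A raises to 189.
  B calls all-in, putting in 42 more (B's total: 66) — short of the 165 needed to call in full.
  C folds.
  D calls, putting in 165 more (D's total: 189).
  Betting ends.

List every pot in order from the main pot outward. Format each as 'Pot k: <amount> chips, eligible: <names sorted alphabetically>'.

Pot 1: 222 chips, eligible: A, B, D
Pot 2: 246 chips, eligible: A, D

Derivation:
Contributions: A=189, B=66, C=24, D=189
Folded: C
Pot levels (distinct totals of non-folded players): 66, 189
Layer 1-66: A 66 + B 66 + C 24 + D 66 = 222 chips; eligible A, B, D
Layer 67-189: 123 each from A, D = 123*2 = 246 chips; eligible A, D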